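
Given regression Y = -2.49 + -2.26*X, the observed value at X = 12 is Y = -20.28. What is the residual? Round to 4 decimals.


Predicted = -2.49 + -2.26 * 12 = -29.6100.
Residual = -20.28 - -29.6100 = 9.3300.

9.3300


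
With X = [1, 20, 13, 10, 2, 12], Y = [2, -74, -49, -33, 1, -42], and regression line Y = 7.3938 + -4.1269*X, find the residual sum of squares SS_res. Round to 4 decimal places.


Compute predicted values, then residuals = yi - yhat_i.
Residuals: [-1.2669, 1.1442, -2.7441, 0.8752, 1.8600, 0.1290].
SSres = sum(residual^2) = 14.6865.

14.6865


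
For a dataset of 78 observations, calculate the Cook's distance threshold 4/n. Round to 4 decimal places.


Cook's distance cutoff = 4/n = 4/78.
= 0.0513.

0.0513


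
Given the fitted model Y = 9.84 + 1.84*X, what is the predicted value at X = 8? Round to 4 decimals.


Predicted value:
Y = 9.84 + (1.84)(8) = 9.84 + 14.7200 = 24.5600.

24.5600


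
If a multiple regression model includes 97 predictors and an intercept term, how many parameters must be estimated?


Each predictor gets one coefficient, plus one intercept.
Total parameters = 97 + 1 = 98.

98


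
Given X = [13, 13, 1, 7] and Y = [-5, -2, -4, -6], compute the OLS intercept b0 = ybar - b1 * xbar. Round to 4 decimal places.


Compute b1 = 0.0758 from the OLS formula.
With xbar = 8.5000 and ybar = -4.2500, the intercept is:
b0 = -4.2500 - 0.0758 * 8.5000 = -4.8939.

-4.8939


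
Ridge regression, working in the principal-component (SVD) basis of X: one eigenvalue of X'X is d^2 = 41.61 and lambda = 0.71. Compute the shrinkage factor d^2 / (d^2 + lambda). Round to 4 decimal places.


Denominator = d^2 + lambda = 41.61 + 0.71 = 42.3200.
Shrinkage = 41.61 / 42.3200 = 0.9832.

0.9832


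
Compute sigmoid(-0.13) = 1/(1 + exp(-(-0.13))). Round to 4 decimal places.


exp(0.1300) = 1.1388.
1 + exp(-z) = 2.1388.
sigmoid = 1/2.1388 = 0.4675.

0.4675


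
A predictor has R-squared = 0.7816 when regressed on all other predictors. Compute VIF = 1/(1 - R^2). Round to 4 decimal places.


Denominator: 1 - 0.7816 = 0.2184.
VIF = 1 / 0.2184 = 4.5788.

4.5788


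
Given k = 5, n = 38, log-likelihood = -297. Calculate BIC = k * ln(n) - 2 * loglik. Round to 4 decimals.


ln(38) = 3.637586.
k * ln(n) = 5 * 3.637586 = 18.187930.
-2L = 594.
BIC = 18.187930 + 594 = 612.187930, which rounds to 612.1879.

612.1879


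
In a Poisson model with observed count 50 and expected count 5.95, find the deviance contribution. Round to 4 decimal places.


First: ln(50/5.95) = 2.128632.
Then: 50 * 2.128632 = 106.431600.
y - mu = 50 - 5.95 = 44.05.
D = 2(106.431600 - 44.05) = 124.763200, which rounds to 124.7632.

124.7632


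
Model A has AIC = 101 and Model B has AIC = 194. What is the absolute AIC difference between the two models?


|AIC_A - AIC_B| = |101 - 194| = 93.
Model A is preferred (lower AIC).

93


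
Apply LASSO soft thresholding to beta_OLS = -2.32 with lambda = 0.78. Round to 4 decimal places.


Absolute value: |-2.32| = 2.32.
Compare to lambda = 0.78.
Since |beta| > lambda, coefficient = sign(beta)*(|beta| - lambda) = -1.5400.

-1.5400


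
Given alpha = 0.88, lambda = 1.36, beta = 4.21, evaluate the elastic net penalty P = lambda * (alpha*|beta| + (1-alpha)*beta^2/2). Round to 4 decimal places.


Compute:
L1 = 0.88 * 4.21 = 3.7048.
L2 = 0.12 * 4.21^2 / 2 = 1.0634.
Penalty = 1.36 * (3.7048 + 1.0634) = 6.4848.

6.4848


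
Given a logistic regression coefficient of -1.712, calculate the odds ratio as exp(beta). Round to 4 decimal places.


The odds ratio is computed as:
OR = e^(-1.712) = 0.1805.

0.1805


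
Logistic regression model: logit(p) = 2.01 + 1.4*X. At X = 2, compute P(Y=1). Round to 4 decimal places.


Linear predictor: z = 2.01 + 1.4 * 2 = 4.8100.
P = 1/(1 + exp(-4.8100)) = 1/(1 + 0.0081) = 0.9919.

0.9919


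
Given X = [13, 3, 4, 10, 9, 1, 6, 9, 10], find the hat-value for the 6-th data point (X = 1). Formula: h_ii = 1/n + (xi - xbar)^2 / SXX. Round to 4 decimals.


Compute xbar = 7.2222 with n = 9 observations.
SXX = 123.5556.
Leverage = 1/9 + (1 - 7.2222)^2/123.5556 = 0.4245.

0.4245


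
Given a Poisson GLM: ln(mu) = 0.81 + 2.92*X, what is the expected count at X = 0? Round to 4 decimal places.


eta = 0.81 + 2.92 * 0 = 0.8100.
mu = exp(0.8100) = 2.2479.

2.2479


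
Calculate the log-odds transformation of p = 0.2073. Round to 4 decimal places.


1 - p = 0.7927.
p/(1-p) = 0.2615.
logit = ln(0.2615) = -1.3413.

-1.3413


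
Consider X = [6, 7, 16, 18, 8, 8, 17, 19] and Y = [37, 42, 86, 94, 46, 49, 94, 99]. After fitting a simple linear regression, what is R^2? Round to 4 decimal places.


After computing the OLS fit (b0=8.5164, b1=4.8371):
SSres = 20.2157, SStot = 5117.8750.
R^2 = 1 - 20.2157/5117.8750 = 0.9960.

0.9960


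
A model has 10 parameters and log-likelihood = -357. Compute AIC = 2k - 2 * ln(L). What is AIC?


AIC = 2*10 - 2*(-357).
= 20 + 714 = 734.

734


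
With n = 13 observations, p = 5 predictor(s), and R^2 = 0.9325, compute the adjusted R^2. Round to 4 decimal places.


Adjusted R^2 = 1 - (1 - R^2) * (n-1)/(n-p-1).
(1 - R^2) = 0.0675.
(n-1)/(n-p-1) = 12/7.
(1 - R^2) * (n-1) = 0.0675 * 12 = 0.8100.
Divide by (n-p-1): 0.8100 / 7 = 0.1157.
Adj R^2 = 1 - 0.1157 = 0.8843.

0.8843


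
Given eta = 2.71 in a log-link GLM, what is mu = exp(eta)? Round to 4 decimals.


Apply the inverse link:
mu = e^2.71 = 15.0293.

15.0293


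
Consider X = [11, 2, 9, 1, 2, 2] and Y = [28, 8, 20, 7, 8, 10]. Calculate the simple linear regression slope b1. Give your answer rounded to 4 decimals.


First compute the means: xbar = 4.5000, ybar = 13.5000.
Then S_xx = sum((xi - xbar)^2) = 93.5000.
S_xy = sum((xi - xbar)(yi - ybar)) = 182.5000.
b1 = S_xy / S_xx = 182.5000 / 93.5000 = 1.9519.

1.9519


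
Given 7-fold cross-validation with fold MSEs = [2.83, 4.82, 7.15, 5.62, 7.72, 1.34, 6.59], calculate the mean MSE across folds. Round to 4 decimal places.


Sum of fold MSEs = 36.0700.
Average = 36.0700 / 7 = 5.1529.

5.1529


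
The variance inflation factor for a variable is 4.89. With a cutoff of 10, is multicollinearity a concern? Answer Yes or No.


Compare VIF = 4.89 to the threshold of 10.
4.89 < 10, so the answer is No.

No


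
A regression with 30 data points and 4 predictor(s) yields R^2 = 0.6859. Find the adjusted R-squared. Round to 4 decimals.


Adjusted R^2 = 1 - (1 - R^2) * (n-1)/(n-p-1).
(1 - R^2) = 0.3141.
(n-1)/(n-p-1) = 29/25.
(1 - R^2) * (n-1) = 0.3141 * 29 = 9.1089.
Divide by (n-p-1): 9.1089 / 25 = 0.3644.
Adj R^2 = 1 - 0.3644 = 0.6356.

0.6356


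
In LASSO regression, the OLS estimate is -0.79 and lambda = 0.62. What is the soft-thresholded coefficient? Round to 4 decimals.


Check: |-0.79| = 0.79 vs lambda = 0.62.
Since |beta| > lambda, coefficient = sign(beta)*(|beta| - lambda) = -0.1700.
Soft-thresholded coefficient = -0.1700.

-0.1700


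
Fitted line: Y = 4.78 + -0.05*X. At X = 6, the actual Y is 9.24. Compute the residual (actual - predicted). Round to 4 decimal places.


Compute yhat = 4.78 + (-0.05)(6) = 4.4800.
Residual = actual - predicted = 9.24 - 4.4800 = 4.7600.

4.7600


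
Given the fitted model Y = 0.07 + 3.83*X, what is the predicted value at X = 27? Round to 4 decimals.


Substitute X = 27 into the equation:
Y = 0.07 + 3.83 * 27 = 0.07 + 103.4100 = 103.4800.

103.4800


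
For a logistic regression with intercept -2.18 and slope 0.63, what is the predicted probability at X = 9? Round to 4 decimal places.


Compute z = -2.18 + (0.63)(9) = 3.4900.
exp(-z) = 0.0305.
P = 1/(1 + 0.0305) = 0.9704.

0.9704


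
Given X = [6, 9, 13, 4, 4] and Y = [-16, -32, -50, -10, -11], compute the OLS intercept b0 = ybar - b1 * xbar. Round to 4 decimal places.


First find the slope: b1 = -4.4422.
Means: xbar = 7.2000, ybar = -23.8000.
b0 = ybar - b1 * xbar = -23.8000 - -4.4422 * 7.2000 = 8.1837.

8.1837


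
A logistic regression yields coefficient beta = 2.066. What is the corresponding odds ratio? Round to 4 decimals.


exp(2.066) = 7.8932.
So the odds ratio is 7.8932.

7.8932


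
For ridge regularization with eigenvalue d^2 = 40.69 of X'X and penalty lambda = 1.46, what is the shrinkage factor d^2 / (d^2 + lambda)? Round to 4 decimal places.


Denominator = d^2 + lambda = 40.69 + 1.46 = 42.1500.
Shrinkage = 40.69 / 42.1500 = 0.9654.

0.9654


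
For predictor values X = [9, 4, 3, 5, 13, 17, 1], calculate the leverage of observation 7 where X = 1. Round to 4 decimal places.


Mean of X: xbar = 7.4286.
SXX = 203.7143.
For X = 1: h = 1/7 + (1 - 7.4286)^2/203.7143 = 0.3457.

0.3457


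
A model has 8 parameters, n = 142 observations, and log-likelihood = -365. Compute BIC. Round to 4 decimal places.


k * ln(n) = 8 * ln(142) = 8 * 4.955827 = 39.646616.
-2 * loglik = -2 * (-365) = 730.
BIC = 39.646616 + 730 = 769.646616, which rounds to 769.6466.

769.6466


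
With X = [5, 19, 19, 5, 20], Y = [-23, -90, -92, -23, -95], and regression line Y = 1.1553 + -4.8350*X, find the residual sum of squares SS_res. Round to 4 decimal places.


For each point, residual = actual - predicted.
Residuals: [0.0197, 0.7097, -1.2903, 0.0197, 0.5447].
Sum of squared residuals = 2.4660.

2.4660


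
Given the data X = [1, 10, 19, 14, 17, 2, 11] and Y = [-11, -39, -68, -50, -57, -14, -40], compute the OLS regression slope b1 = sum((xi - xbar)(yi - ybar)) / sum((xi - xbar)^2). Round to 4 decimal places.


First compute the means: xbar = 10.5714, ybar = -39.8571.
Then S_xx = sum((xi - xbar)^2) = 289.7143.
S_xy = sum((xi - xbar)(yi - ybar)) = -880.5714.
b1 = S_xy / S_xx = -880.5714 / 289.7143 = -3.0394.

-3.0394


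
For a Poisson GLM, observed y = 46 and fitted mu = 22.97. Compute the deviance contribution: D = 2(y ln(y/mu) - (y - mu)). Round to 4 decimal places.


First: ln(46/22.97) = 0.694452.
Then: 46 * 0.694452 = 31.944792.
y - mu = 46 - 22.97 = 23.03.
D = 2(31.944792 - 23.03) = 17.829584, which rounds to 17.8296.

17.8296


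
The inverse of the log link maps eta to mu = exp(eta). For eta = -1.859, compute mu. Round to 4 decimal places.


The inverse log link gives:
mu = exp(-1.859) = 0.1558.

0.1558


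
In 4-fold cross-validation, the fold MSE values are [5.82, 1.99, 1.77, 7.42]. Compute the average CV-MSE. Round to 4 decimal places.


Sum of fold MSEs = 17.0000.
Average = 17.0000 / 4 = 4.2500.

4.2500


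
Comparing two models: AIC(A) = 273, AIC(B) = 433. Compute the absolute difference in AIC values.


|AIC_A - AIC_B| = |273 - 433| = 160.
Model A is preferred (lower AIC).

160


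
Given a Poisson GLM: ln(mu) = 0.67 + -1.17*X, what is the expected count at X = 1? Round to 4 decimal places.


Linear predictor: eta = 0.67 + (-1.17)(1) = -0.5000.
Expected count: mu = exp(-0.5000) = 0.6065.

0.6065


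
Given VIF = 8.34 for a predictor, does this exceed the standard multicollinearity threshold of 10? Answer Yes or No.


Check: VIF = 8.34 vs threshold = 10.
Since 8.34 < 10, the answer is No.

No


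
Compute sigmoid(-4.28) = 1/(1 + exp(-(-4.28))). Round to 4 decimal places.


exp(4.2800) = 72.2404.
1 + exp(-z) = 73.2404.
sigmoid = 1/73.2404 = 0.0137.

0.0137


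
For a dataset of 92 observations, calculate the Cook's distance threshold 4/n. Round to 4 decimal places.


Cook's distance cutoff = 4/n = 4/92.
= 0.0435.

0.0435


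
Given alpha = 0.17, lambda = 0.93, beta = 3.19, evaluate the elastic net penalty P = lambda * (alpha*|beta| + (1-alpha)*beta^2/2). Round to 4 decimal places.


alpha * |beta| = 0.17 * 3.19 = 0.5423.
(1-alpha) * beta^2/2 = 0.83 * 10.1761/2 = 4.2231.
Total = 0.93 * (0.5423 + 4.2231) = 4.4318.

4.4318


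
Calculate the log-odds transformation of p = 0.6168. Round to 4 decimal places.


Compute the odds: 0.6168/0.3832 = 1.6096.
Take the natural log: ln(1.6096) = 0.4760.

0.4760


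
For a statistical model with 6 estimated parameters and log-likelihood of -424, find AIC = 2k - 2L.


AIC = 2*6 - 2*(-424).
= 12 + 848 = 860.

860


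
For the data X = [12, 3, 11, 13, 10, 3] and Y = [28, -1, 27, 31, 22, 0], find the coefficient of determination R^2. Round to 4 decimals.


Fit the OLS line: b0 = -10.0197, b1 = 3.2138.
SSres = 4.2007.
SStot = 1050.8333.
R^2 = 1 - 4.2007/1050.8333 = 0.9960.

0.9960


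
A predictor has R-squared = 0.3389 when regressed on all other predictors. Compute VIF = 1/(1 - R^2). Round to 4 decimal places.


Using VIF = 1/(1 - R^2_j):
1 - 0.3389 = 0.6611.
VIF = 1.5126.

1.5126


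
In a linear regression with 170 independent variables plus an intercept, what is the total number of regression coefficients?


Including the intercept, the model has 170 predictor coefficients + 1 intercept.
Total = 171.

171


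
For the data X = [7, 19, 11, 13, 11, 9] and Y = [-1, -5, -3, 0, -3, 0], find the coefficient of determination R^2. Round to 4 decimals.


Fit the OLS line: b0 = 1.8281, b1 = -0.3281.
SSres = 10.8125.
SStot = 20.0000.
R^2 = 1 - 10.8125/20.0000 = 0.4594.

0.4594


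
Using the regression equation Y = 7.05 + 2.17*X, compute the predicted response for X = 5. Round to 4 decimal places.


Predicted value:
Y = 7.05 + (2.17)(5) = 7.05 + 10.8500 = 17.9000.

17.9000


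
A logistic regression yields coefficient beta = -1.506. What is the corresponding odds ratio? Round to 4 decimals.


exp(-1.506) = 0.2218.
So the odds ratio is 0.2218.

0.2218


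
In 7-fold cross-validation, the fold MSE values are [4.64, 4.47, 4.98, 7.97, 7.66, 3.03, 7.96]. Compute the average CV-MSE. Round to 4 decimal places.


Add all fold MSEs: 40.7100.
Divide by k = 7: 40.7100/7 = 5.8157.

5.8157


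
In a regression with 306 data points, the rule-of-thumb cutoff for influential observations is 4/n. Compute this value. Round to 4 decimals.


The threshold is 4/n.
4/306 = 0.0131.

0.0131


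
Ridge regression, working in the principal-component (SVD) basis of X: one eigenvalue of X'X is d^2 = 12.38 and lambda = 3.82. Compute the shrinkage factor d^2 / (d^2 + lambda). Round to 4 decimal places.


Denominator = d^2 + lambda = 12.38 + 3.82 = 16.2000.
Shrinkage = 12.38 / 16.2000 = 0.7642.

0.7642


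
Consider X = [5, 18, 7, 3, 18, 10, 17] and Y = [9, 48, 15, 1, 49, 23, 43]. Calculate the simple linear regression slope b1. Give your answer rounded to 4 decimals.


The sample means are xbar = 11.1429 and ybar = 26.8571.
Compute S_xx = 250.8571 and S_xy = 765.1429.
Slope b1 = S_xy / S_xx = 765.1429 / 250.8571 = 3.0501.

3.0501


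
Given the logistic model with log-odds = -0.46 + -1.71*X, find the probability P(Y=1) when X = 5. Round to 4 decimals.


z = -0.46 + -1.71 * 5 = -9.0100.
Sigmoid: P = 1 / (1 + exp(9.0100)) = 0.0001.

0.0001


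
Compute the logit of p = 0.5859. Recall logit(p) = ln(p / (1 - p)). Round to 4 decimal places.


1 - p = 0.4141.
p/(1-p) = 1.4149.
logit = ln(1.4149) = 0.3470.

0.3470


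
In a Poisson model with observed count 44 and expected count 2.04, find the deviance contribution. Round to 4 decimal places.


First: ln(44/2.04) = 3.071240.
Then: 44 * 3.071240 = 135.134560.
y - mu = 44 - 2.04 = 41.96.
D = 2(135.134560 - 41.96) = 186.349120, which rounds to 186.3491.

186.3491


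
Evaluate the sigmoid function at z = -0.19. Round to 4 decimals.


Compute exp(0.1900) = 1.2092.
Sigmoid = 1 / (1 + 1.2092) = 1 / 2.2092 = 0.4526.

0.4526


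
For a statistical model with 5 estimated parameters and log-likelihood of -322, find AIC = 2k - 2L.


AIC = 2k - 2*loglik = 2(5) - 2(-322).
= 10 + 644 = 654.

654


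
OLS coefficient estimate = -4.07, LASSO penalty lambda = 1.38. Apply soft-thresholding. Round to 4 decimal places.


Check: |-4.07| = 4.07 vs lambda = 1.38.
Since |beta| > lambda, coefficient = sign(beta)*(|beta| - lambda) = -2.6900.
Soft-thresholded coefficient = -2.6900.

-2.6900


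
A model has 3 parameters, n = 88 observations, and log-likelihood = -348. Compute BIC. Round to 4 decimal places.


ln(88) = 4.477337.
k * ln(n) = 3 * 4.477337 = 13.432011.
-2L = 696.
BIC = 13.432011 + 696 = 709.432011, which rounds to 709.4320.

709.4320


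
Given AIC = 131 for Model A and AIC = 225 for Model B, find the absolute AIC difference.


|AIC_A - AIC_B| = |131 - 225| = 94.
Model A is preferred (lower AIC).

94


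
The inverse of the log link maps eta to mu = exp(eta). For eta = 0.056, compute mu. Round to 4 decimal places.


Apply the inverse link:
mu = e^0.056 = 1.0576.

1.0576


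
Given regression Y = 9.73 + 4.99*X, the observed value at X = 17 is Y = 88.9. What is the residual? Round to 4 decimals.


Compute yhat = 9.73 + (4.99)(17) = 94.5600.
Residual = actual - predicted = 88.9 - 94.5600 = -5.6600.

-5.6600


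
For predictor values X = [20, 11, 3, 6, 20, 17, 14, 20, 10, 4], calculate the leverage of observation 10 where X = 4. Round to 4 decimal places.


Compute xbar = 12.5000 with n = 10 observations.
SXX = 404.5000.
Leverage = 1/10 + (4 - 12.5000)^2/404.5000 = 0.2786.

0.2786


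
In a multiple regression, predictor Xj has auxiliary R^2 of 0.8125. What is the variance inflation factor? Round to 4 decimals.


VIF = 1 / (1 - 0.8125).
= 1 / 0.1875 = 5.3333.

5.3333


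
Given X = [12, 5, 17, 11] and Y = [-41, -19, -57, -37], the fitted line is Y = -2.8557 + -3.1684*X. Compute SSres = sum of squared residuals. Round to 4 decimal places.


Compute predicted values, then residuals = yi - yhat_i.
Residuals: [-0.1235, -0.3023, -0.2815, 0.7081].
SSres = sum(residual^2) = 0.6873.

0.6873


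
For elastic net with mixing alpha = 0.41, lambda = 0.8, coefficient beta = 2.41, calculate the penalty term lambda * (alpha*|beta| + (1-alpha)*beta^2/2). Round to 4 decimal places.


L1 component = 0.41 * |2.41| = 0.9881.
L2 component = 0.59 * 2.41^2 / 2 = 1.7134.
Penalty = 0.8 * (0.9881 + 1.7134) = 0.8 * 2.7015 = 2.1612.

2.1612


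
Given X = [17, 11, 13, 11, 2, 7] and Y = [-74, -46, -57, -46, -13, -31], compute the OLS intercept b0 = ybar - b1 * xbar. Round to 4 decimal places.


Compute b1 = -4.0615 from the OLS formula.
With xbar = 10.1667 and ybar = -44.5000, the intercept is:
b0 = -44.5000 - -4.0615 * 10.1667 = -3.2083.

-3.2083


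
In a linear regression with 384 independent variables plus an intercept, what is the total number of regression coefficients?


Each predictor gets one coefficient, plus one intercept.
Total parameters = 384 + 1 = 385.

385


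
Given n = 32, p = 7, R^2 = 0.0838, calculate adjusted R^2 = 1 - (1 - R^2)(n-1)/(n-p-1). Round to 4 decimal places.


Using the formula:
(1 - 0.0838) = 0.9162.
Multiply by 31/24: 0.9162 * 31 = 28.4022, then 28.4022 / 24 = 1.1834.
Adj R^2 = 1 - 1.1834 = -0.1834.

-0.1834


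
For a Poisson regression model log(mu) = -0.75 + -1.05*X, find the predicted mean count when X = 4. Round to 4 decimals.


Compute eta = -0.75 + -1.05 * 4 = -4.9500.
Apply inverse link: mu = e^-4.9500 = 0.0071.

0.0071


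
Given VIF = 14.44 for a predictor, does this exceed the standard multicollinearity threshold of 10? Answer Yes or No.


The threshold is 10.
VIF = 14.44 is >= 10.
Multicollinearity indication: Yes.

Yes


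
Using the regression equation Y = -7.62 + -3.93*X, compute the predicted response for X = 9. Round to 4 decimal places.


Plug X = 9 into Y = -7.62 + -3.93*X:
Y = -7.62 + -35.3700 = -42.9900.

-42.9900


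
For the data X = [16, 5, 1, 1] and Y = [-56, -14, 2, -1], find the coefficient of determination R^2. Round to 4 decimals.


After computing the OLS fit (b0=4.4245, b1=-3.7695):
SSres = 4.7396, SStot = 2146.7500.
R^2 = 1 - 4.7396/2146.7500 = 0.9978.

0.9978


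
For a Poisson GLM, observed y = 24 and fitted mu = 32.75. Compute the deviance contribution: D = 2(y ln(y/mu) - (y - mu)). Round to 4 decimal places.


Compute y*ln(y/mu) = 24*ln(24/32.75) = 24*-0.310849 = -7.460376.
y - mu = -8.75.
D = 2*(-7.460376 - (-8.75)) = 2.579248, which rounds to 2.5792.

2.5792


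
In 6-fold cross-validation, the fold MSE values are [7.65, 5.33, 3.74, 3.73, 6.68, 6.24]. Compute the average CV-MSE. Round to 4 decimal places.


Add all fold MSEs: 33.3700.
Divide by k = 6: 33.3700/6 = 5.5617.

5.5617


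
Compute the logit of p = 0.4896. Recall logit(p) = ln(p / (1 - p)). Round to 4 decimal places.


Compute the odds: 0.4896/0.5104 = 0.9592.
Take the natural log: ln(0.9592) = -0.0416.

-0.0416


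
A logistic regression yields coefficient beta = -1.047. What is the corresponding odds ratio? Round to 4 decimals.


The odds ratio is computed as:
OR = e^(-1.047) = 0.3510.

0.3510


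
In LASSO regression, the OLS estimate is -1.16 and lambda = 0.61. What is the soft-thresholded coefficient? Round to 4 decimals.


|beta_OLS| = 1.16.
lambda = 0.61.
Since |beta| > lambda, coefficient = sign(beta)*(|beta| - lambda) = -0.5500.
Result = -0.5500.

-0.5500


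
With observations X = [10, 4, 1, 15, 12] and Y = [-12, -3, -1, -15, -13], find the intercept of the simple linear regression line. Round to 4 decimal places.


Compute b1 = -1.0841 from the OLS formula.
With xbar = 8.4000 and ybar = -8.8000, the intercept is:
b0 = -8.8000 - -1.0841 * 8.4000 = 0.3063.

0.3063


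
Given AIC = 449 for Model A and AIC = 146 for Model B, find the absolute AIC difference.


Compute |449 - 146| = 303.
Model B has the smaller AIC.

303


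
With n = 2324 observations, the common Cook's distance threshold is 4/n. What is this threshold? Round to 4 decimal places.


Cook's distance cutoff = 4/n = 4/2324.
= 0.0017.

0.0017


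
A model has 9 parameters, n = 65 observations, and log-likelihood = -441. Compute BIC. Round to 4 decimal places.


ln(65) = 4.174387.
k * ln(n) = 9 * 4.174387 = 37.569483.
-2L = 882.
BIC = 37.569483 + 882 = 919.569483, which rounds to 919.5695.

919.5695


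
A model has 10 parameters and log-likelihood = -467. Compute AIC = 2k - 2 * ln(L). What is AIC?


Compute:
2k = 2*10 = 20.
-2*loglik = -2*(-467) = 934.
AIC = 20 + 934 = 954.

954


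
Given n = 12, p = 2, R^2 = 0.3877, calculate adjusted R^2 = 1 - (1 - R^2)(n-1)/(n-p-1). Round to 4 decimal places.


Plug in: Adj R^2 = 1 - (1 - 0.3877) * 11/9.
= 1 - 0.6123 * 11/9
= 1 - 6.7353 / 9
= 1 - 0.7484 = 0.2516.

0.2516


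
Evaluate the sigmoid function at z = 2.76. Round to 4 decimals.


exp(-2.7600) = 0.0633.
1 + exp(-z) = 1.0633.
sigmoid = 1/1.0633 = 0.9405.

0.9405


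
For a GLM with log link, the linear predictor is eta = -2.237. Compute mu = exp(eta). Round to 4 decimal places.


Apply the inverse link:
mu = e^-2.237 = 0.1068.

0.1068


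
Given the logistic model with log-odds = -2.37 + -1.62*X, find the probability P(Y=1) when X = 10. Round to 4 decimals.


z = -2.37 + -1.62 * 10 = -18.5700.
Sigmoid: P = 1 / (1 + exp(18.5700)) = 0.0000.

0.0000


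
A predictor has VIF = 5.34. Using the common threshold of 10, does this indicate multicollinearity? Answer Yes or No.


The threshold is 10.
VIF = 5.34 is < 10.
Multicollinearity indication: No.

No


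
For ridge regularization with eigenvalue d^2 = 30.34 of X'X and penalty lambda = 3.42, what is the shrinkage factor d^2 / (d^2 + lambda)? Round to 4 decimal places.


d^2 + lambda = 30.34 + 3.42 = 33.7600.
Shrinkage factor = 30.34/33.7600 = 0.8987.

0.8987


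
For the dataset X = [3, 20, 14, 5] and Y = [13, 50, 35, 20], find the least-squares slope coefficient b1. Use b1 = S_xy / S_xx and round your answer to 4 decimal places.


First compute the means: xbar = 10.5000, ybar = 29.5000.
Then S_xx = sum((xi - xbar)^2) = 189.0000.
S_xy = sum((xi - xbar)(yi - ybar)) = 390.0000.
b1 = S_xy / S_xx = 390.0000 / 189.0000 = 2.0635.

2.0635


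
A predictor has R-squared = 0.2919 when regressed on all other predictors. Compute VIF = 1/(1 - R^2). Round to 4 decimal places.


VIF = 1 / (1 - 0.2919).
= 1 / 0.7081 = 1.4122.

1.4122


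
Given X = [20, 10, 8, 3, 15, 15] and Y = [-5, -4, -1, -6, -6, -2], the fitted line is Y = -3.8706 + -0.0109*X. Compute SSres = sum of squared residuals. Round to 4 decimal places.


For each point, residual = actual - predicted.
Residuals: [-0.9114, -0.0204, 2.9578, -2.0967, -1.9659, 2.0341].
Sum of squared residuals = 21.9781.

21.9781


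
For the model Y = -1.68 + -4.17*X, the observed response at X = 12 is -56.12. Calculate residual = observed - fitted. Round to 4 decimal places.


Predicted = -1.68 + -4.17 * 12 = -51.7200.
Residual = -56.12 - -51.7200 = -4.4000.

-4.4000


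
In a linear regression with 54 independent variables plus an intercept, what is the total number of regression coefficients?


Total coefficients = number of predictors + 1 (for the intercept).
= 54 + 1 = 55.

55


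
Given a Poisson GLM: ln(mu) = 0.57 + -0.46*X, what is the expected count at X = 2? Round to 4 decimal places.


Linear predictor: eta = 0.57 + (-0.46)(2) = -0.3500.
Expected count: mu = exp(-0.3500) = 0.7047.

0.7047


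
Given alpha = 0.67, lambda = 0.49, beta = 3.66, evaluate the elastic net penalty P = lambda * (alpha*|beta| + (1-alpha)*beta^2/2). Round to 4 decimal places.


L1 component = 0.67 * |3.66| = 2.4522.
L2 component = 0.33 * 3.66^2 / 2 = 2.2103.
Penalty = 0.49 * (2.4522 + 2.2103) = 0.49 * 4.6625 = 2.2846.

2.2846


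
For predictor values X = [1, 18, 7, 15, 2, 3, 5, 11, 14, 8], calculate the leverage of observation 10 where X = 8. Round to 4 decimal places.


Compute xbar = 8.4000 with n = 10 observations.
SXX = 312.4000.
Leverage = 1/10 + (8 - 8.4000)^2/312.4000 = 0.1005.

0.1005


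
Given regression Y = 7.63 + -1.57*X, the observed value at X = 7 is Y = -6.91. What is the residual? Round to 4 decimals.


Predicted = 7.63 + -1.57 * 7 = -3.3600.
Residual = -6.91 - -3.3600 = -3.5500.

-3.5500


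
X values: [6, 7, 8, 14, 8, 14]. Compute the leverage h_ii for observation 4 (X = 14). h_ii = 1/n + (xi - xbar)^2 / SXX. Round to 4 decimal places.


Compute xbar = 9.5000 with n = 6 observations.
SXX = 63.5000.
Leverage = 1/6 + (14 - 9.5000)^2/63.5000 = 0.4856.

0.4856


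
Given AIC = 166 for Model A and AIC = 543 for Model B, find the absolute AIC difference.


Absolute difference = |166 - 543| = 377.
The model with lower AIC (A) is preferred.

377


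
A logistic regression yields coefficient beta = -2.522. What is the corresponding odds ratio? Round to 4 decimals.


exp(-2.522) = 0.0803.
So the odds ratio is 0.0803.

0.0803


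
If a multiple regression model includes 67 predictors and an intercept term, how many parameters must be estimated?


Total coefficients = number of predictors + 1 (for the intercept).
= 67 + 1 = 68.

68


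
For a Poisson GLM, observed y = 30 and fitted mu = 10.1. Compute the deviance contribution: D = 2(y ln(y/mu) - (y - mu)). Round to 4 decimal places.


Compute y*ln(y/mu) = 30*ln(30/10.1) = 30*1.088662 = 32.659860.
y - mu = 19.9.
D = 2*(32.659860 - (19.9)) = 25.519720, which rounds to 25.5197.

25.5197


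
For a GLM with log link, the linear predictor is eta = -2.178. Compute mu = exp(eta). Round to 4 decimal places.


The inverse log link gives:
mu = exp(-2.178) = 0.1133.

0.1133


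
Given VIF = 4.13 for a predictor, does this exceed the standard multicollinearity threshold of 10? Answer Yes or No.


The threshold is 10.
VIF = 4.13 is < 10.
Multicollinearity indication: No.

No


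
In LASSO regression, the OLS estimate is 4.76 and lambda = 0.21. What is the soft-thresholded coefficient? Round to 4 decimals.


Absolute value: |4.76| = 4.76.
Compare to lambda = 0.21.
Since |beta| > lambda, coefficient = sign(beta)*(|beta| - lambda) = 4.5500.

4.5500


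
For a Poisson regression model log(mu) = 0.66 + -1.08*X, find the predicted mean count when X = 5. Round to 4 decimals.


Linear predictor: eta = 0.66 + (-1.08)(5) = -4.7400.
Expected count: mu = exp(-4.7400) = 0.0087.

0.0087


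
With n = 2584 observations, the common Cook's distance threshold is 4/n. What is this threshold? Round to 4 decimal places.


Cook's distance cutoff = 4/n = 4/2584.
= 0.0015.

0.0015


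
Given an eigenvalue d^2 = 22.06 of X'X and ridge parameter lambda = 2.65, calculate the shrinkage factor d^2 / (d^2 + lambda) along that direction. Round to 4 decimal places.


d^2 + lambda = 22.06 + 2.65 = 24.7100.
Shrinkage factor = 22.06/24.7100 = 0.8928.

0.8928


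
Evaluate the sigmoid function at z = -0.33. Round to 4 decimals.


Compute exp(0.3300) = 1.3910.
Sigmoid = 1 / (1 + 1.3910) = 1 / 2.3910 = 0.4182.

0.4182


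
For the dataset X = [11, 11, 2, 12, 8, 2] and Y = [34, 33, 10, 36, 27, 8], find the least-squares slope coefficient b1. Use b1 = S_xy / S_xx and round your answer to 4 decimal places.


The sample means are xbar = 7.6667 and ybar = 24.6667.
Compute S_xx = 105.3333 and S_xy = 286.3333.
Slope b1 = S_xy / S_xx = 286.3333 / 105.3333 = 2.7184.

2.7184


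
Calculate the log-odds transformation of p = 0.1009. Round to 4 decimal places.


The odds are p/(1-p) = 0.1009 / 0.8991 = 0.1122.
logit(p) = ln(0.1122) = -2.1873.

-2.1873


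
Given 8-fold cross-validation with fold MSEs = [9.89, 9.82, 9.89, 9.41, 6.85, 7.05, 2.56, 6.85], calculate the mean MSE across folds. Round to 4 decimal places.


Sum of fold MSEs = 62.3200.
Average = 62.3200 / 8 = 7.7900.

7.7900


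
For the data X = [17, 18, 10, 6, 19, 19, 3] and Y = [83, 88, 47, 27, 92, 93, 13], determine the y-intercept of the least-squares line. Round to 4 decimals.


First find the slope: b1 = 5.0164.
Means: xbar = 13.1429, ybar = 63.2857.
b0 = ybar - b1 * xbar = 63.2857 - 5.0164 * 13.1429 = -2.6435.

-2.6435


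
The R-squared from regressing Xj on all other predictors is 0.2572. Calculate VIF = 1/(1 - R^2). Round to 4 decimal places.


VIF = 1 / (1 - 0.2572).
= 1 / 0.7428 = 1.3463.

1.3463


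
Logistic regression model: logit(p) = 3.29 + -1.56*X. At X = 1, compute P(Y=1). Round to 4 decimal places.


Linear predictor: z = 3.29 + -1.56 * 1 = 1.7300.
P = 1/(1 + exp(-1.7300)) = 1/(1 + 0.1773) = 0.8494.

0.8494


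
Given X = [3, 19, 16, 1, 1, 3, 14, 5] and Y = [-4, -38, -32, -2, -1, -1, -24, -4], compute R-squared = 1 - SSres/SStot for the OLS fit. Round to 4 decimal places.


The fitted line is Y = 2.8967 + -2.0834*X.
SSres = 38.8715, SStot = 1677.5000.
R^2 = 1 - SSres/SStot = 0.9768.

0.9768


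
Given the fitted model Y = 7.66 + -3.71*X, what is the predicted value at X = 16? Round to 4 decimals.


Substitute X = 16 into the equation:
Y = 7.66 + -3.71 * 16 = 7.66 + -59.3600 = -51.7000.

-51.7000


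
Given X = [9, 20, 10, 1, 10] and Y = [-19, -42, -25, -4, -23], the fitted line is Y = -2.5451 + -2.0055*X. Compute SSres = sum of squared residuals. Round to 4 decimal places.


Compute predicted values, then residuals = yi - yhat_i.
Residuals: [1.5946, 0.6551, -2.3999, 0.5506, -0.3999].
SSres = sum(residual^2) = 9.1945.

9.1945


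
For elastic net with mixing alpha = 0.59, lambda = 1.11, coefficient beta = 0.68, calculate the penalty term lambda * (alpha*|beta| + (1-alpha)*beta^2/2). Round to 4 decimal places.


L1 component = 0.59 * |0.68| = 0.4012.
L2 component = 0.41 * 0.68^2 / 2 = 0.0948.
Penalty = 1.11 * (0.4012 + 0.0948) = 1.11 * 0.4960 = 0.5506.

0.5506


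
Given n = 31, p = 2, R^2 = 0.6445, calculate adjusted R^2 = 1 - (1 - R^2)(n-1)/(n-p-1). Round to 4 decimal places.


Plug in: Adj R^2 = 1 - (1 - 0.6445) * 30/28.
= 1 - 0.3555 * 30/28
= 1 - 10.6650 / 28
= 1 - 0.3809 = 0.6191.

0.6191


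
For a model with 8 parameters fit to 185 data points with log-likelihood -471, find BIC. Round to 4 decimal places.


Compute k*ln(n) = 8*ln(185) = 8*5.220356 = 41.762848.
Then -2*loglik = 942.
BIC = 41.762848 + 942 = 983.762848, which rounds to 983.7628.

983.7628


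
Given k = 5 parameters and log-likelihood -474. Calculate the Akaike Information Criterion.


Compute:
2k = 2*5 = 10.
-2*loglik = -2*(-474) = 948.
AIC = 10 + 948 = 958.

958


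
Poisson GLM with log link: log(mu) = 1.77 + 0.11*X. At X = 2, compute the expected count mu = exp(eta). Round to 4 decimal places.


Compute eta = 1.77 + 0.11 * 2 = 1.9900.
Apply inverse link: mu = e^1.9900 = 7.3155.

7.3155


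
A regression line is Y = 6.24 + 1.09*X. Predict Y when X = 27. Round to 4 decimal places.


Substitute X = 27 into the equation:
Y = 6.24 + 1.09 * 27 = 6.24 + 29.4300 = 35.6700.

35.6700


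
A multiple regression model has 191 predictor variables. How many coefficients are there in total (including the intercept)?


Each predictor gets one coefficient, plus one intercept.
Total parameters = 191 + 1 = 192.

192


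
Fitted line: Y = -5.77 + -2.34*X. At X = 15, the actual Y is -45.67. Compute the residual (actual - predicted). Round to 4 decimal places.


Predicted = -5.77 + -2.34 * 15 = -40.8700.
Residual = -45.67 - -40.8700 = -4.8000.

-4.8000


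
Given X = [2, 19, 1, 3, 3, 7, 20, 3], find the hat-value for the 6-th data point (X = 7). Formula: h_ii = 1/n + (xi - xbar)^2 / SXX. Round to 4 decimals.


n = 8, xbar = 7.2500.
SXX = sum((xi - xbar)^2) = 421.5000.
h = 1/8 + (7 - 7.2500)^2 / 421.5000 = 0.1251.

0.1251


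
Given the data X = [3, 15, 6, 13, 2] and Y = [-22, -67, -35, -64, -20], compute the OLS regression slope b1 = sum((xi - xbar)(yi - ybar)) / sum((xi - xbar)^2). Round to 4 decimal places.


The sample means are xbar = 7.8000 and ybar = -41.6000.
Compute S_xx = 138.8000 and S_xy = -530.6000.
Slope b1 = S_xy / S_xx = -530.6000 / 138.8000 = -3.8228.

-3.8228


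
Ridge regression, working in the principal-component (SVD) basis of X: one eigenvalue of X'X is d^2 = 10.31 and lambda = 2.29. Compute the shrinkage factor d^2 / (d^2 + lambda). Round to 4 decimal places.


Compute the denominator: 10.31 + 2.29 = 12.6000.
Shrinkage factor = 10.31 / 12.6000 = 0.8183.

0.8183


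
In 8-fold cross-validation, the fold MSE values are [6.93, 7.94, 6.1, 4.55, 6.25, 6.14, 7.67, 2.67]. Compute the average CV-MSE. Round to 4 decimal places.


Total MSE across folds = 48.2500.
CV-MSE = 48.2500/8 = 6.0313.

6.0313


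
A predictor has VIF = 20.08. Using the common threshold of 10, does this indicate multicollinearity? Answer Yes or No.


The threshold is 10.
VIF = 20.08 is >= 10.
Multicollinearity indication: Yes.

Yes


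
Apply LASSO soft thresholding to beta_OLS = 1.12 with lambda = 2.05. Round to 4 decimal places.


|beta_OLS| = 1.12.
lambda = 2.05.
Since |beta| <= lambda, the coefficient is set to 0.
Result = 0.0000.

0.0000


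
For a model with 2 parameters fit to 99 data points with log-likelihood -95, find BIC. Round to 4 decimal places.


ln(99) = 4.595120.
k * ln(n) = 2 * 4.595120 = 9.190240.
-2L = 190.
BIC = 9.190240 + 190 = 199.190240, which rounds to 199.1902.

199.1902


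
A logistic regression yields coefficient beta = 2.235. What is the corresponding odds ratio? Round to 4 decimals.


Odds ratio = exp(beta) = exp(2.235).
= 9.3465.

9.3465


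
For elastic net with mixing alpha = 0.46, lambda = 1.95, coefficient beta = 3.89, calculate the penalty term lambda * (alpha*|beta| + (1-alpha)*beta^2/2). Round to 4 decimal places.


Compute:
L1 = 0.46 * 3.89 = 1.7894.
L2 = 0.54 * 3.89^2 / 2 = 4.0857.
Penalty = 1.95 * (1.7894 + 4.0857) = 11.4564.

11.4564


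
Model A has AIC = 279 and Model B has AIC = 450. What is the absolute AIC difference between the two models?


|AIC_A - AIC_B| = |279 - 450| = 171.
Model A is preferred (lower AIC).

171


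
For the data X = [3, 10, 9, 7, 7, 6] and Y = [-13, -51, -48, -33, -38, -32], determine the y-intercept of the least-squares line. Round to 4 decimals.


First find the slope: b1 = -5.5000.
Means: xbar = 7.0000, ybar = -35.8333.
b0 = ybar - b1 * xbar = -35.8333 - -5.5000 * 7.0000 = 2.6667.

2.6667


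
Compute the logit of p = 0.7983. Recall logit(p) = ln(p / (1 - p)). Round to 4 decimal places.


The odds are p/(1-p) = 0.7983 / 0.2017 = 3.9579.
logit(p) = ln(3.9579) = 1.3757.

1.3757


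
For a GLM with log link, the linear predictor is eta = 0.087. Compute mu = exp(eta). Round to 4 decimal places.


mu = exp(eta) = exp(0.087).
= 1.0909.

1.0909


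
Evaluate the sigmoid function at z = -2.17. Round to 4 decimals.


First, exp(2.1700) = 8.7583.
Then sigma(z) = 1/(1 + 8.7583) = 0.1025.

0.1025


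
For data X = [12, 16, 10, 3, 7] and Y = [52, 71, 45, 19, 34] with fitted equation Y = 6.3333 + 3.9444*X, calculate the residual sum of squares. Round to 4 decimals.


Predicted values from Y = 6.3333 + 3.9444*X.
Residuals: [-1.6661, 1.5563, -0.7773, 0.8335, 0.0559].
SSres = 6.5000.

6.5000


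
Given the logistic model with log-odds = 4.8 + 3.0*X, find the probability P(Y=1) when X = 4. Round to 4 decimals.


z = 4.8 + 3.0 * 4 = 16.8000.
Sigmoid: P = 1 / (1 + exp(-16.8000)) = 1.0000.

1.0000


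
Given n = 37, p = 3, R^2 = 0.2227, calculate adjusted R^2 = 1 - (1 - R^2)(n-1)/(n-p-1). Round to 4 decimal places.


Using the formula:
(1 - 0.2227) = 0.7773.
Multiply by 36/33: 0.7773 * 36 = 27.9828, then 27.9828 / 33 = 0.8480.
Adj R^2 = 1 - 0.8480 = 0.1520.

0.1520


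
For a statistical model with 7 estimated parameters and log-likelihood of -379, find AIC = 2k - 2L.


AIC = 2*7 - 2*(-379).
= 14 + 758 = 772.

772


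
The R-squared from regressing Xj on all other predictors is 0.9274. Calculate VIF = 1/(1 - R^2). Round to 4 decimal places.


Denominator: 1 - 0.9274 = 0.0726.
VIF = 1 / 0.0726 = 13.7741.

13.7741


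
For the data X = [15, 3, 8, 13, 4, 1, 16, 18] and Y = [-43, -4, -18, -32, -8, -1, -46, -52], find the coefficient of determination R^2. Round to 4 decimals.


After computing the OLS fit (b0=4.4728, b1=-3.0741):
SSres = 27.8320, SStot = 2896.0000.
R^2 = 1 - 27.8320/2896.0000 = 0.9904.

0.9904


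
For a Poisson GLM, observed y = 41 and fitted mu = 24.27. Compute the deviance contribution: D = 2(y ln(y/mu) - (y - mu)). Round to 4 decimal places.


Compute y*ln(y/mu) = 41*ln(41/24.27) = 41*0.524331 = 21.497571.
y - mu = 16.73.
D = 2*(21.497571 - (16.73)) = 9.535142, which rounds to 9.5351.

9.5351


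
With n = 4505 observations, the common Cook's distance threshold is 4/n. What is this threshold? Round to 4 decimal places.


The threshold is 4/n.
4/4505 = 0.0009.

0.0009


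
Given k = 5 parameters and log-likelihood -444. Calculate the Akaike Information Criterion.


AIC = 2*5 - 2*(-444).
= 10 + 888 = 898.

898


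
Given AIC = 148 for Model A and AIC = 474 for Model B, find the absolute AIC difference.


Absolute difference = |148 - 474| = 326.
The model with lower AIC (A) is preferred.

326


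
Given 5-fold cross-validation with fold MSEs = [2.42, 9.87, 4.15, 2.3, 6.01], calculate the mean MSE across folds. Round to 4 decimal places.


Sum of fold MSEs = 24.7500.
Average = 24.7500 / 5 = 4.9500.

4.9500


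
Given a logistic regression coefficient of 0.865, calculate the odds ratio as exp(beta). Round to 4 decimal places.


Odds ratio = exp(beta) = exp(0.865).
= 2.3750.

2.3750


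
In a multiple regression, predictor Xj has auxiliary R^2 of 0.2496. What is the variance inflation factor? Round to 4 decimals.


Using VIF = 1/(1 - R^2_j):
1 - 0.2496 = 0.7504.
VIF = 1.3326.

1.3326


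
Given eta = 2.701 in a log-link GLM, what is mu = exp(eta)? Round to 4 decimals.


The inverse log link gives:
mu = exp(2.701) = 14.8946.

14.8946


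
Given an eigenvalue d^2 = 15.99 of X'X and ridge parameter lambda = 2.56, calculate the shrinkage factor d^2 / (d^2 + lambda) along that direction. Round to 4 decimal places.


Compute the denominator: 15.99 + 2.56 = 18.5500.
Shrinkage factor = 15.99 / 18.5500 = 0.8620.

0.8620


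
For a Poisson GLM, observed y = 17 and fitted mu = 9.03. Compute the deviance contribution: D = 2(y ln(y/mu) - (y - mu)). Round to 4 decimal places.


First: ln(17/9.03) = 0.632661.
Then: 17 * 0.632661 = 10.755237.
y - mu = 17 - 9.03 = 7.97.
D = 2(10.755237 - 7.97) = 5.570474, which rounds to 5.5705.

5.5705
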